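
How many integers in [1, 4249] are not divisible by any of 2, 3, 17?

|div by 2|=2124, |div by 3|=1416, |div by 17|=249.
|div by 2&3|=708, |div by 2&17|=124, |div by 3&17|=83, |div by all|=41.
By inclusion-exclusion, divisible by at least one: 2124+1416+249-708-124-83+41 = 2915.
Not divisible by any: 4249 - 2915.

Final answer: 1334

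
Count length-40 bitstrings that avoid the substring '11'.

Let a(n) count valid strings. If the last bit is 0 the prefix is any valid string of length n-1; if it is 1 the string must end in 01 with a valid prefix of length n-2. So a(n) = a(n-1) + a(n-2), a(1)=2, a(2)=3.
Computing successive values: a(1)=2, a(2)=3, a(3)=5, a(4)=8, a(5)=13, a(6)=21, a(7)=34, a(8)=55, a(9)=89, a(10)=144, a(11)=233, a(12)=377, a(13)=610, a(14)=987, a(15)=1597, a(16)=2584, a(17)=4181, a(18)=6765, a(19)=10946, a(20)=17711, a(21)=28657, a(22)=46368, a(23)=75025, a(24)=121393, a(25)=196418, a(26)=317811, a(27)=514229, a(28)=832040, a(29)=1346269, a(30)=2178309, a(31)=3524578, a(32)=5702887, a(33)=9227465, a(34)=14930352, a(35)=24157817, a(36)=39088169, a(37)=63245986, a(38)=102334155, a(39)=165580141, a(40)=267914296.

Final answer: 267914296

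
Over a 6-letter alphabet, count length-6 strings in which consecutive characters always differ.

First character: 6 choices. Each subsequent: 5 choices (must differ from the previous one).
Total: 6 x 5^5.

Final answer: 6 x 5^{5} = 18750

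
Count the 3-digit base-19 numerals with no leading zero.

In base 19, the leading digit has 18 choices (1..18); each of the remaining 2 digits has 19 choices.
Total: 18 x 19^2.

Final answer: 6498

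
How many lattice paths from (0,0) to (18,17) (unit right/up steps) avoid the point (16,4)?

Total paths to (18,17): C(35,17) = 4537567650.
Paths through (16,4): C(20,4) x C(15,13) = 508725.
Avoiding (16,4): 4537567650 - 508725.

Final answer: 4537058925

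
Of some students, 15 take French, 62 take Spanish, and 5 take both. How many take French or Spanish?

|A union B| = |A| + |B| - |A intersect B| = 15 + 62 - 5.

Final answer: 72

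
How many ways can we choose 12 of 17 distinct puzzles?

C(17,12) = 17!/(12! x 5!).

Final answer: \binom{17}{12} = 6188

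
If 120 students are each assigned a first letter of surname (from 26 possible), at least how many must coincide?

There are 26 possible values for first letter of surname. With 120 students and 26 categories, by pigeonhole: ceiling(120/26).

Final answer: 5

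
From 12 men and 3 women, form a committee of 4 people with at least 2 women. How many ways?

Sum over valid woman counts:
C(3,2)C(12,2) = 198
C(3,3)C(12,1) = 12
Total: 198 + 12.

Final answer: 210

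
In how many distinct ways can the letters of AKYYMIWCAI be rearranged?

Letters (A:2, C:1, I:2, K:1, M:1, W:1, Y:2). Total letters: 10.
Permutations = 10!/(2! x 2! x 2!).

Final answer: 453600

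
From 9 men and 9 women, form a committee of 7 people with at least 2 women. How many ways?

Sum over valid woman counts:
C(9,2)C(9,5) = 4536
C(9,3)C(9,4) = 10584
C(9,4)C(9,3) = 10584
C(9,5)C(9,2) = 4536
C(9,6)C(9,1) = 756
C(9,7)C(9,0) = 36
Total: 4536 + 10584 + 10584 + 4536 + 756 + 36.

Final answer: 31032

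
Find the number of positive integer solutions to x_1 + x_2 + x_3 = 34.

Substitute x'_i = x_i - 1 (so x'_i >= 0). Then sum x'_i = 34 - 3 = 31.
Stars and bars: C(31+3-1, 3-1) = C(33,2).

Final answer: C(33,2) = 528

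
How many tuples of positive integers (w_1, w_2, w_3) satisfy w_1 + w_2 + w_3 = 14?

Substitute w'_i = w_i - 1 (so w'_i >= 0). Then sum w'_i = 14 - 3 = 11.
Stars and bars: C(11+3-1, 3-1) = C(13,2).

Final answer: C(13,2) = 78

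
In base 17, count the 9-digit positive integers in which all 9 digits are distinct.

First digit: 16 (nonzero). Second: 16 (not first). Third: 15, etc.
Total: 16 x 16 x 15 x 14 x 13 x 12 x 11 x 10 x 9.

Final answer: 8302694400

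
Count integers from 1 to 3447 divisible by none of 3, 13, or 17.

|div by 3|=1149, |div by 13|=265, |div by 17|=202.
|div by 3&13|=88, |div by 3&17|=67, |div by 13&17|=15, |div by all|=5.
By inclusion-exclusion, divisible by at least one: 1149+265+202-88-67-15+5 = 1451.
Not divisible by any: 3447 - 1451.

Final answer: 1996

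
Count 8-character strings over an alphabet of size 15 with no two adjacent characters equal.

First character: 15 choices. Each subsequent: 14 choices (must differ from the previous one).
Total: 15 x 14^7.

Final answer: 15 x 14^{7} = 1581202560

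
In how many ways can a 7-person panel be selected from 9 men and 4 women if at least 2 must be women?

Sum over valid woman counts:
C(4,2)C(9,5) = 756
C(4,3)C(9,4) = 504
C(4,4)C(9,3) = 84
Total: 756 + 504 + 84.

Final answer: 1344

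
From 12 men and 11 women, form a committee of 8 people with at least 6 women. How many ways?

Sum over valid woman counts:
C(11,6)C(12,2) = 30492
C(11,7)C(12,1) = 3960
C(11,8)C(12,0) = 165
Total: 30492 + 3960 + 165.

Final answer: 34617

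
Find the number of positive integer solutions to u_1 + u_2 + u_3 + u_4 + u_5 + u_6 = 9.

Substitute u'_i = u_i - 1 (so u'_i >= 0). Then sum u'_i = 9 - 6 = 3.
Stars and bars: C(3+6-1, 6-1) = C(8,5).

Final answer: C(8,5) = 56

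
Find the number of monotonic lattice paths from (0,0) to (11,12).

Each path has 11 right steps and 12 up steps in some order (23 steps total).
Choose which 12 of the 23 steps are up: C(23,12).

Final answer: C(23,12) = 1352078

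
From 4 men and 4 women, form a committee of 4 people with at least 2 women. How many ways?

Sum over valid woman counts:
C(4,2)C(4,2) = 36
C(4,3)C(4,1) = 16
C(4,4)C(4,0) = 1
Total: 36 + 16 + 1.

Final answer: 53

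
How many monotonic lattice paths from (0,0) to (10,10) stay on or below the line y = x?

Total monotonic paths to (10,10): C(20,10) = 184756.
A path is bad iff it touches y = x + 1; reflecting its initial segment maps bad paths bijectively onto all paths to (9,11), of which there are C(20,11) = 167960.
Valid Dyck paths: 184756 - 167960.
(These counts are the Catalan numbers.)

Final answer: C_{10} = 16796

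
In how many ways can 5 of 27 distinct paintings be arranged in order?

P(27,5) = 27!/(27-5)! = 27!/22!.

Final answer: P(27,5) = 9687600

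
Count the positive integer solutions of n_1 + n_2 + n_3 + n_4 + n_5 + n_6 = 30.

Substitute n'_i = n_i - 1 (so n'_i >= 0). Then sum n'_i = 30 - 6 = 24.
Stars and bars: C(24+6-1, 6-1) = C(29,5).

Final answer: C(29,5) = 118755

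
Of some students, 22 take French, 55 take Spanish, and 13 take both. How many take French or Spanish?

|A union B| = |A| + |B| - |A intersect B| = 22 + 55 - 13.

Final answer: 64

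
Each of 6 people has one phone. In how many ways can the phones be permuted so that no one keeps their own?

Derangements satisfy D(n) = (n-1)(D(n-1) + D(n-2)), starting from D(0)=1, D(1)=0.
D(2) = 1 x (0 + 1) = 1
D(3) = 2 x (1 + 0) = 2
D(4) = 3 x (2 + 1) = 9
D(5) = 4 x (9 + 2) = 44
D(6) = 5 x (D(5) + D(4)) = 5 x (44 + 9)

Final answer: D(6) = 265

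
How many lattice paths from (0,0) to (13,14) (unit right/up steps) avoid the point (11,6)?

Total paths to (13,14): C(27,14) = 20058300.
Paths through (11,6): C(17,6) x C(10,8) = 556920.
Avoiding (11,6): 20058300 - 556920.

Final answer: 19501380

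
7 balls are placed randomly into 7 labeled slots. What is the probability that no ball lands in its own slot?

Use the recurrence D(n) = (n-1)(D(n-1) + D(n-2)) with D(0)=1, D(1)=0.
Building up: D(2)=1, D(3)=2, D(4)=9, D(5)=44, D(6)=265, D(7)=1854.
Total arrangements: 7! = 5040.
Probability = D(7)/7! = 103/280.

Final answer: D(7)/7! = 1854/5040 = 0.367857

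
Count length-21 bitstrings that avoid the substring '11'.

Classify by the final bit: ...0 gives a(n-1) strings, ...01 gives a(n-2) strings. Thus a(n) = a(n-1) + a(n-2) with a(1)=2, a(2)=3.
Building up term by term: a(1)=2, a(2)=3, a(3)=5, a(4)=8, a(5)=13, a(6)=21, a(7)=34, a(8)=55, a(9)=89, a(10)=144, a(11)=233, a(12)=377, a(13)=610, a(14)=987, a(15)=1597, a(16)=2584, a(17)=4181, a(18)=6765, a(19)=10946, a(20)=17711, a(21)=28657.

Final answer: 28657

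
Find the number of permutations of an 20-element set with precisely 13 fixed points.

Choose which 13 elements are fixed: C(20,13) = 77520.
Derange the remaining 7 using D(j) = (j-1)(D(j-1) + D(j-2)), D(0)=1, D(1)=0: D(2)=1, D(3)=2, D(4)=9, D(5)=44, D(6)=265, D(7)=1854.
Total: 77520 x 1854.

Final answer: C(20,13) D(7) = 143722080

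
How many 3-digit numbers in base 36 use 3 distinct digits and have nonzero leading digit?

The leading digit has 35 choices (anything but zero); the next has 35 (anything but the first), then 34, and so on, one fewer each time.
Total: 35 x 35 x 34.

Final answer: 41650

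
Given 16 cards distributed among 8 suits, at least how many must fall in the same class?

By pigeonhole with 16 objects and 8 categories: ceiling(16/8).

Final answer: 2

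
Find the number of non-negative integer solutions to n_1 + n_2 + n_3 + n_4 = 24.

Stars and bars with 24 stars and 3 bars:
C(24+4-1, 4-1) = C(27,3).

Final answer: C(27,3) = 2925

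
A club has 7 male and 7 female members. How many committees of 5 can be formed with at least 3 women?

Sum over valid woman counts:
C(7,3)C(7,2) = 735
C(7,4)C(7,1) = 245
C(7,5)C(7,0) = 21
Total: 735 + 245 + 21.

Final answer: 1001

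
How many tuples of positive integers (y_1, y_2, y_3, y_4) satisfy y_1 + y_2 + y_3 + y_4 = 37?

Substitute y'_i = y_i - 1 (so y'_i >= 0). Then sum y'_i = 37 - 4 = 33.
Stars and bars: C(33+4-1, 4-1) = C(36,3).

Final answer: C(36,3) = 7140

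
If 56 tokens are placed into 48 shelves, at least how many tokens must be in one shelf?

By the pigeonhole principle: ceiling(56/48).

Final answer: 2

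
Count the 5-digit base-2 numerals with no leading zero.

Leading digit: 1 options (nonzero). Other 4 digit(s): 2 options each.
Total: 1 x 2^4.

Final answer: 16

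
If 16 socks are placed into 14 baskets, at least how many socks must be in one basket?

By the pigeonhole principle: ceiling(16/14).

Final answer: 2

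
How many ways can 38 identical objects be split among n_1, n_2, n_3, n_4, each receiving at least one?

Substitute n'_i = n_i - 1 (so n'_i >= 0). Then sum n'_i = 38 - 4 = 34.
Stars and bars: C(34+4-1, 4-1) = C(37,3).

Final answer: C(37,3) = 7770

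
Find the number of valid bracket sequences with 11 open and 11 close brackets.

This is counted by the nth Catalan number C_n. Here n = 11 (pairs).
Using C_0 = 1 and C_(k+1) = C_k x 2(2k+1)/(k+2), build up term by term: C_1=1, C_2=2, C_3=5, C_4=14, C_5=42, C_6=132, C_7=429, C_8=1430, C_9=4862, C_10=16796, C_11=58786.

Final answer: C_{11} = 58786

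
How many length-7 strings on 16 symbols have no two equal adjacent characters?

First character: 16 choices. Each subsequent: 15 choices (must differ from the previous one).
Total: 16 x 15^6.

Final answer: 16 x 15^{6} = 182250000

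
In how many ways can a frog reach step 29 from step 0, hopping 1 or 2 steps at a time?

Let f(n) be the number of climbs. Removing the last move (1 or 2 steps) gives f(n) = f(n-1) + f(n-2); base cases f(1)=1, f(2)=2.
Building up term by term: f(1)=1, f(2)=2, f(3)=3, f(4)=5, f(5)=8, f(6)=13, f(7)=21, f(8)=34, f(9)=55, f(10)=89, f(11)=144, f(12)=233, f(13)=377, f(14)=610, f(15)=987, f(16)=1597, f(17)=2584, f(18)=4181, f(19)=6765, f(20)=10946, f(21)=17711, f(22)=28657, f(23)=46368, f(24)=75025, f(25)=121393, f(26)=196418, f(27)=317811, f(28)=514229, f(29)=832040.

Final answer: 832040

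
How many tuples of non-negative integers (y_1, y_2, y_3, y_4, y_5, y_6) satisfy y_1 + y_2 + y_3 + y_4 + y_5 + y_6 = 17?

Stars and bars with 17 stars and 5 bars:
C(17+6-1, 6-1) = C(22,5).

Final answer: C(22,5) = 26334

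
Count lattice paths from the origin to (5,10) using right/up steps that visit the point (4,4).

Paths (0,0)->(4,4): C(8,4) = 70.
Paths (4,4)->(5,10): C(7,6) = 7.
By multiplication principle: 70 x 7.

Final answer: 490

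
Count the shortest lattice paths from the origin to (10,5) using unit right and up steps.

Each path has 10 right steps and 5 up steps in some order (15 steps total).
Choose which 5 of the 15 steps are up: C(15,5).

Final answer: C(15,5) = 3003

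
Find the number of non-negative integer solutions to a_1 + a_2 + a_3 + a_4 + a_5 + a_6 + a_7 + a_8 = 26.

Stars and bars with 26 stars and 7 bars:
C(26+8-1, 8-1) = C(33,7).

Final answer: C(33,7) = 4272048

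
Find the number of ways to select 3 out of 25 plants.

C(25,3) = 25!/(3! x 22!).

Final answer: \binom{25}{3} = 2300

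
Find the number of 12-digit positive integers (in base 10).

These are the integers in [10^11, 10^12), so the count is 10^12 - 10^11 = 9 x 10^11.

Final answer: 900000000000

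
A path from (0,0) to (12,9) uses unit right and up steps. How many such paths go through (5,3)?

Paths (0,0)->(5,3): C(8,3) = 56.
Paths (5,3)->(12,9): C(13,6) = 1716.
By multiplication principle: 56 x 1716.

Final answer: 96096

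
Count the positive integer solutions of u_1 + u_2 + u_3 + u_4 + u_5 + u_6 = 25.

Substitute u'_i = u_i - 1 (so u'_i >= 0). Then sum u'_i = 25 - 6 = 19.
Stars and bars: C(19+6-1, 6-1) = C(24,5).

Final answer: C(24,5) = 42504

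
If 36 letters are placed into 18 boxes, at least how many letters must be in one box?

By the pigeonhole principle: ceiling(36/18).

Final answer: 2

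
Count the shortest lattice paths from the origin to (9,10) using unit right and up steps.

Each path has 9 right steps and 10 up steps in some order (19 steps total).
Choose which 10 of the 19 steps are up: C(19,10).

Final answer: C(19,10) = 92378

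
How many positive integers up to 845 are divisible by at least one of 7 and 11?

Multiples of 7: 120. Multiples of 11: 76. Of both (lcm=77): 10.
By inclusion-exclusion: 120 + 76 - 10.

Final answer: 186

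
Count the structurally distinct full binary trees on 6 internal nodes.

The structures are counted by the Catalan number C_n. Here n = 6.
Using C_0 = 1 and C_(k+1) = C_k x 2(2k+1)/(k+2), build up term by term: C_1=1, C_2=2, C_3=5, C_4=14, C_5=42, C_6=132.

Final answer: C_{6} = 132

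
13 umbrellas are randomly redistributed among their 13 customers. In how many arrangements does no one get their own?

D(n) = (n-1)(D(n-1) + D(n-2)), D(0)=1, D(1)=0.
D(2) = 1 x (0 + 1) = 1
D(3) = 2 x (1 + 0) = 2
D(4) = 3 x (2 + 1) = 9
D(5) = 4 x (9 + 2) = 44
D(6) = 5 x (44 + 9) = 265
D(7) = 6 x (265 + 44) = 1854
D(8) = 7 x (1854 + 265) = 14833
D(9) = 8 x (14833 + 1854) = 133496
D(10) = 9 x (133496 + 14833) = 1334961
D(11) = 10 x (1334961 + 133496) = 14684570
D(12) = 11 x (14684570 + 1334961) = 176214841
D(13) = 12 x (D(12) + D(11)) = 12 x (176214841 + 14684570)

Final answer: D(13) = 2290792932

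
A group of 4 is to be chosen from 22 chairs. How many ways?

C(22,4) = 22!/(4! x 18!).

Final answer: \binom{22}{4} = 7315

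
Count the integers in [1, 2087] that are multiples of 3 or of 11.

Multiples of 3: 695. Multiples of 11: 189. Of both (lcm=33): 63.
By inclusion-exclusion: 695 + 189 - 63.

Final answer: 821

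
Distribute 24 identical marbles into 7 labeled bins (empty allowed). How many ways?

Stars and bars: C(n+k-1, k-1) = C(30,6).

Final answer: C(30,6) = 593775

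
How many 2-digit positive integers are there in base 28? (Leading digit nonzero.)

Leading digit: 27 options (nonzero). Other 1 digit(s): 28 options each.
Total: 27 x 28^1.

Final answer: 756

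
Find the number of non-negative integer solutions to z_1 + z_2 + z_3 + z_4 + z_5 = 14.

Stars and bars with 14 stars and 4 bars:
C(14+5-1, 5-1) = C(18,4).

Final answer: C(18,4) = 3060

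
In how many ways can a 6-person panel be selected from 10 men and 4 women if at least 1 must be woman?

Sum over valid woman counts:
C(4,1)C(10,5) = 1008
C(4,2)C(10,4) = 1260
C(4,3)C(10,3) = 480
C(4,4)C(10,2) = 45
Total: 1008 + 1260 + 480 + 45.

Final answer: 2793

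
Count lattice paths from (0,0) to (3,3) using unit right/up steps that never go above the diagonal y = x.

Total monotonic paths to (3,3): C(6,3) = 20.
Paths that cross above y=x (reflection bijection): C(6,4) = 15.
Valid Dyck paths: 20 - 15.
(Check: C(6,3) - C(6,4) = C(6,3)/4, the Catalan number C_{3}.)

Final answer: C_{3} = 5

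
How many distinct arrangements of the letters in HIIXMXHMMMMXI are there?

Letters (H:2, I:3, M:5, X:3). Total letters: 13.
Permutations = 13!/(5! x 3! x 3! x 2!).

Final answer: 720720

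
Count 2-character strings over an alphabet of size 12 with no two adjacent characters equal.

Let g(n) count such strings. g(1) = 12, and each valid string of length n-1 extends in 11 ways (any symbol but the last), so g(n) = 11 g(n-1).
Total: g(2) = 12 x 11^1.

Final answer: 12 x 11^{1} = 132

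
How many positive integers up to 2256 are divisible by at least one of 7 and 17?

Multiples of 7: 322. Multiples of 17: 132. Of both (lcm=119): 18.
By inclusion-exclusion: 322 + 132 - 18.

Final answer: 436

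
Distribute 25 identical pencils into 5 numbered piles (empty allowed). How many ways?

Stars and bars: C(n+k-1, k-1) = C(29,4).

Final answer: C(29,4) = 23751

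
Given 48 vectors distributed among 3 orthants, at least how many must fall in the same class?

By pigeonhole with 48 objects and 3 categories: ceiling(48/3).

Final answer: 16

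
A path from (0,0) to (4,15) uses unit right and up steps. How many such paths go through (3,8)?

Paths (0,0)->(3,8): C(11,8) = 165.
Paths (3,8)->(4,15): C(8,7) = 8.
By multiplication principle: 165 x 8.

Final answer: 1320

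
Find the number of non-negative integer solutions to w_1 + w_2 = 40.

Stars and bars with 40 stars and 1 bars:
C(40+2-1, 2-1) = C(41,1).

Final answer: C(41,1) = 41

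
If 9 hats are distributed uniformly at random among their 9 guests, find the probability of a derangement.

Derangements satisfy D(n) = (n-1)(D(n-1) + D(n-2)), starting from D(0)=1, D(1)=0.
Building up: D(2)=1, D(3)=2, D(4)=9, D(5)=44, D(6)=265, D(7)=1854, D(8)=14833, D(9)=133496.
Total arrangements: 9! = 362880.
Probability = D(9)/9! = 16687/45360.

Final answer: D(9)/9! = 133496/362880 = 0.367879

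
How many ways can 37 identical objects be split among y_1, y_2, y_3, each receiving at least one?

Substitute y'_i = y_i - 1 (so y'_i >= 0). Then sum y'_i = 37 - 3 = 34.
Stars and bars: C(34+3-1, 3-1) = C(36,2).

Final answer: C(36,2) = 630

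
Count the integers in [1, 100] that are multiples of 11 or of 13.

Multiples of 11: 9. Multiples of 13: 7. Of both (lcm=143): 0.
By inclusion-exclusion: 9 + 7 - 0.

Final answer: 16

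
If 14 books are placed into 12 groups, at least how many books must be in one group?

By the pigeonhole principle: ceiling(14/12).

Final answer: 2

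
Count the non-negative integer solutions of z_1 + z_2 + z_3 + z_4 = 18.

Stars and bars with 18 stars and 3 bars:
C(18+4-1, 4-1) = C(21,3).

Final answer: C(21,3) = 1330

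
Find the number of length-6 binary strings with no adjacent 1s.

Classify by the final bit: ...0 gives a(n-1) strings, ...01 gives a(n-2) strings. Thus a(n) = a(n-1) + a(n-2) with a(1)=2, a(2)=3.
Building up term by term: a(1)=2, a(2)=3, a(3)=5, a(4)=8, a(5)=13, a(6)=21.

Final answer: 21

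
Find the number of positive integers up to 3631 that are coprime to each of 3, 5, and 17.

|div by 3|=1210, |div by 5|=726, |div by 17|=213.
|div by 3&5|=242, |div by 3&17|=71, |div by 5&17|=42, |div by all|=14.
By inclusion-exclusion, divisible by at least one: 1210+726+213-242-71-42+14 = 1808.
Not divisible by any: 3631 - 1808.

Final answer: 1823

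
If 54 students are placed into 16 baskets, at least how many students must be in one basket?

By the pigeonhole principle: ceiling(54/16).

Final answer: 4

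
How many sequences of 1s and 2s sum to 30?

Condition on the final move: it is a 1-step (f(n-1) ways to get there) or a 2-step (f(n-2) ways), so f(n) = f(n-1) + f(n-2), with f(1)=1, f(2)=2.
Computing successive values: f(1)=1, f(2)=2, f(3)=3, f(4)=5, f(5)=8, f(6)=13, f(7)=21, f(8)=34, f(9)=55, f(10)=89, f(11)=144, f(12)=233, f(13)=377, f(14)=610, f(15)=987, f(16)=1597, f(17)=2584, f(18)=4181, f(19)=6765, f(20)=10946, f(21)=17711, f(22)=28657, f(23)=46368, f(24)=75025, f(25)=121393, f(26)=196418, f(27)=317811, f(28)=514229, f(29)=832040, f(30)=1346269.

Final answer: 1346269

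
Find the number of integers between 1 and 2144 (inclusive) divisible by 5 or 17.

Multiples of 5: 428. Multiples of 17: 126. Of both (lcm=85): 25.
By inclusion-exclusion: 428 + 126 - 25.

Final answer: 529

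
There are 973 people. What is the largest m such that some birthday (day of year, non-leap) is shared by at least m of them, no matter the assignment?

There are 365 possible values for birthday (day of year, non-leap). With 973 people and 365 categories, by pigeonhole: ceiling(973/365).

Final answer: 3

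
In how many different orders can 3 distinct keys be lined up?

The number of ways to arrange 3 distinct objects is 3!.

Final answer: 3! = 6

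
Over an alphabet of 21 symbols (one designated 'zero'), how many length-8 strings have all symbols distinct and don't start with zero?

First digit: 20 (nonzero). Second: 20 (not first). Third: 19, etc.
Total: 20 x 20 x 19 x 18 x 17 x 16 x 15 x 14.

Final answer: 7814016000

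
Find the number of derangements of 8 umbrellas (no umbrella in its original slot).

Derangements satisfy D(n) = (n-1)(D(n-1) + D(n-2)), starting from D(0)=1, D(1)=0.
D(2) = 1 x (0 + 1) = 1
D(3) = 2 x (1 + 0) = 2
D(4) = 3 x (2 + 1) = 9
D(5) = 4 x (9 + 2) = 44
D(6) = 5 x (44 + 9) = 265
D(7) = 6 x (265 + 44) = 1854
D(8) = 7 x (D(7) + D(6)) = 7 x (1854 + 265)

Final answer: D(8) = 14833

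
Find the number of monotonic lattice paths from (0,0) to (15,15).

Each path has 15 right steps and 15 up steps in some order (30 steps total).
Choose which 15 of the 30 steps are up: C(30,15).

Final answer: C(30,15) = 155117520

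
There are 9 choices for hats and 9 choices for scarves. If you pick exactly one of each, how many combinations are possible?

By the multiplication principle: 9 x 9.

Final answer: 81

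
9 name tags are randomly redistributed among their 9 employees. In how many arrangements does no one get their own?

D(n) = (n-1)(D(n-1) + D(n-2)), D(0)=1, D(1)=0.
D(2) = 1 x (0 + 1) = 1
D(3) = 2 x (1 + 0) = 2
D(4) = 3 x (2 + 1) = 9
D(5) = 4 x (9 + 2) = 44
D(6) = 5 x (44 + 9) = 265
D(7) = 6 x (265 + 44) = 1854
D(8) = 7 x (1854 + 265) = 14833
D(9) = 8 x (D(8) + D(7)) = 8 x (14833 + 1854)

Final answer: D(9) = 133496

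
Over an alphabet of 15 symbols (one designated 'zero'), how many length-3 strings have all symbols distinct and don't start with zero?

The leading digit has 14 choices (anything but zero); the next has 14 (anything but the first), then 13, and so on, one fewer each time.
Total: 14 x 14 x 13.

Final answer: 2548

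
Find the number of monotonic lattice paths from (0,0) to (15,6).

Each path has 15 right steps and 6 up steps in some order (21 steps total).
Choose which 6 of the 21 steps are up: C(21,6).

Final answer: C(21,6) = 54264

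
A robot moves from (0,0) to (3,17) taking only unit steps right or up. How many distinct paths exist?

Each path has 3 right steps and 17 up steps in some order (20 steps total).
Choose which 17 of the 20 steps are up: C(20,17).

Final answer: C(20,17) = 1140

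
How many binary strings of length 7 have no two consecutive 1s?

Classify by the final bit: ...0 gives a(n-1) strings, ...01 gives a(n-2) strings. Thus a(n) = a(n-1) + a(n-2) with a(1)=2, a(2)=3.
Iterating the recurrence: a(1)=2, a(2)=3, a(3)=5, a(4)=8, a(5)=13, a(6)=21, a(7)=34.

Final answer: 34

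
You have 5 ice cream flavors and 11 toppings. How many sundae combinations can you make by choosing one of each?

By the multiplication principle: 5 x 11.

Final answer: 55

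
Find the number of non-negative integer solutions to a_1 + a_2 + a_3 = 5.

Stars and bars with 5 stars and 2 bars:
C(5+3-1, 3-1) = C(7,2).

Final answer: C(7,2) = 21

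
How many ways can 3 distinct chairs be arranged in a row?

The number of ways to arrange 3 distinct objects is 3!.

Final answer: 3! = 6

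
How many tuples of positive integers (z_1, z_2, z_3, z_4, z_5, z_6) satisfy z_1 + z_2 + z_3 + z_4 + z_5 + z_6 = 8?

Substitute z'_i = z_i - 1 (so z'_i >= 0). Then sum z'_i = 8 - 6 = 2.
Stars and bars: C(2+6-1, 6-1) = C(7,5).

Final answer: C(7,5) = 21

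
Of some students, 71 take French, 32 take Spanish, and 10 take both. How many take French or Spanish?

|A union B| = |A| + |B| - |A intersect B| = 71 + 32 - 10.

Final answer: 93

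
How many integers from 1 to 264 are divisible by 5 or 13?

Multiples of 5: 52. Multiples of 13: 20. Of both (lcm=65): 4.
By inclusion-exclusion: 52 + 20 - 4.

Final answer: 68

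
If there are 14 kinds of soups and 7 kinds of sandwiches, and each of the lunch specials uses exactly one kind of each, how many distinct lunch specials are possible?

By the multiplication principle: 14 x 7.

Final answer: 98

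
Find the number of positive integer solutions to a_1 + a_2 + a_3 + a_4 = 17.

Substitute a'_i = a_i - 1 (so a'_i >= 0). Then sum a'_i = 17 - 4 = 13.
Stars and bars: C(13+4-1, 4-1) = C(16,3).

Final answer: C(16,3) = 560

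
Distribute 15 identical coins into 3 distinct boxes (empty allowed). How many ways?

Stars and bars: C(n+k-1, k-1) = C(17,2).

Final answer: C(17,2) = 136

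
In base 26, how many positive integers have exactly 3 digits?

These are the integers in [26^2, 26^3), so the count is 26^3 - 26^2 = 25 x 26^2.

Final answer: 16900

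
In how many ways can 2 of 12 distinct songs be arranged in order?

P(12,2) = 12!/(12-2)! = 12!/10!.

Final answer: P(12,2) = 132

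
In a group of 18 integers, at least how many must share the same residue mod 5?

There are 5 possible values for residue mod 5. With 18 integers and 5 categories, by pigeonhole: ceiling(18/5).

Final answer: 4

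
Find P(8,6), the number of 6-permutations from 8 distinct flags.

P(8,6) = 8!/(8-6)! = 8!/2!.

Final answer: P(8,6) = 20160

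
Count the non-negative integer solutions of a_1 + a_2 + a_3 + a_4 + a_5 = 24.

Stars and bars with 24 stars and 4 bars:
C(24+5-1, 5-1) = C(28,4).

Final answer: C(28,4) = 20475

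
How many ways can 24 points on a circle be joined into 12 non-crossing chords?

The structures are counted by the Catalan number C_n. Here n = 24/2 = 12.
C_n = C(2n,n)/(n+1), so C_{12} = C(24,12)/13 = 2704156/13.

Final answer: C_{12} = 208012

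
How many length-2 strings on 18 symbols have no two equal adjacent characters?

First character: 18 choices. Each subsequent: 17 choices (must differ from the previous one).
Total: 18 x 17^1.

Final answer: 18 x 17^{1} = 306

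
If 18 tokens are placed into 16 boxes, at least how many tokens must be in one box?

By the pigeonhole principle: ceiling(18/16).

Final answer: 2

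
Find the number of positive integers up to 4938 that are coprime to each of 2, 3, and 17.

|div by 2|=2469, |div by 3|=1646, |div by 17|=290.
|div by 2&3|=823, |div by 2&17|=145, |div by 3&17|=96, |div by all|=48.
By inclusion-exclusion, divisible by at least one: 2469+1646+290-823-145-96+48 = 3389.
Not divisible by any: 4938 - 3389.

Final answer: 1549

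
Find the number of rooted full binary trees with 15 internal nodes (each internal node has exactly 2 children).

The structures are counted by the Catalan number C_n. Here n = 15.
C_n = (2n)!/(n!(n+1)!), so C_{15} = 30!/(15! x 16!) = C(30,15)/16 = 155117520/16.

Final answer: C_{15} = 9694845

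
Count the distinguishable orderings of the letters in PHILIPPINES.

Letters (E:1, H:1, I:3, L:1, N:1, P:3, S:1). Total letters: 11.
Permutations = 11!/(3! x 3!).

Final answer: 1108800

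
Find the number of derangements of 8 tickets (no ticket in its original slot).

Derangements satisfy D(n) = (n-1)(D(n-1) + D(n-2)), starting from D(0)=1, D(1)=0.
D(2) = 1 x (0 + 1) = 1
D(3) = 2 x (1 + 0) = 2
D(4) = 3 x (2 + 1) = 9
D(5) = 4 x (9 + 2) = 44
D(6) = 5 x (44 + 9) = 265
D(7) = 6 x (265 + 44) = 1854
D(8) = 7 x (D(7) + D(6)) = 7 x (1854 + 265)

Final answer: D(8) = 14833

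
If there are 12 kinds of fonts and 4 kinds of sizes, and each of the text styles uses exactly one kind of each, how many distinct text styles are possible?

By the multiplication principle: 12 x 4.

Final answer: 48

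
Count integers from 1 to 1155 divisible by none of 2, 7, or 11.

|div by 2|=577, |div by 7|=165, |div by 11|=105.
|div by 2&7|=82, |div by 2&11|=52, |div by 7&11|=15, |div by all|=7.
By inclusion-exclusion, divisible by at least one: 577+165+105-82-52-15+7 = 705.
Not divisible by any: 1155 - 705.

Final answer: 450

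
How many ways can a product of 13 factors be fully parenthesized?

This is counted by the nth Catalan number C_n. Here n = 13 - 1 = 12.
Using C_0 = 1 and C_(k+1) = C_k x 2(2k+1)/(k+2), build up term by term: C_1=1, C_2=2, C_3=5, C_4=14, C_5=42, C_6=132, C_7=429, C_8=1430, C_9=4862, C_10=16796, C_11=58786, C_12=208012.

Final answer: C_{12} = 208012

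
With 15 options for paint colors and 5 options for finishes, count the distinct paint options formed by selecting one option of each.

By the multiplication principle: 15 x 5.

Final answer: 75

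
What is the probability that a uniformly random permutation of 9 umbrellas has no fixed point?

Use the recurrence D(n) = (n-1)(D(n-1) + D(n-2)) with D(0)=1, D(1)=0.
Building up: D(2)=1, D(3)=2, D(4)=9, D(5)=44, D(6)=265, D(7)=1854, D(8)=14833, D(9)=133496.
Total arrangements: 9! = 362880.
Probability = D(9)/9! = 16687/45360.

Final answer: D(9)/9! = 133496/362880 = 0.367879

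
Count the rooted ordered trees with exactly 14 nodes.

The structures are counted by the Catalan number C_n. Here n = 14 - 1 = 13.
Using C_0 = 1 and C_(k+1) = C_k x 2(2k+1)/(k+2), build up term by term: C_1=1, C_2=2, C_3=5, C_4=14, C_5=42, C_6=132, C_7=429, C_8=1430, C_9=4862, C_10=16796, C_11=58786, C_12=208012, C_13=742900.

Final answer: C_{13} = 742900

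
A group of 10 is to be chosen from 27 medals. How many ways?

C(27,10) = 27!/(10! x 17!).

Final answer: \binom{27}{10} = 8436285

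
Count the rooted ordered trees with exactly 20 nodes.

This is a standard Catalan-number count: the answer is C_n. Here n = 20 - 1 = 19.
C_n = (2n)!/(n!(n+1)!), so C_{19} = 38!/(19! x 20!) = C(38,19)/20 = 35345263800/20.

Final answer: C_{19} = 1767263190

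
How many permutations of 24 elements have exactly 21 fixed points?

Choose which 21 elements are fixed: C(24,21) = 2024.
Derange the remaining 3 using D(j) = (j-1)(D(j-1) + D(j-2)), D(0)=1, D(1)=0: D(2)=1, D(3)=2.
Total: 2024 x 2.

Final answer: C(24,21) D(3) = 4048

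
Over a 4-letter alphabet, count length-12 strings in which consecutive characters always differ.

First character: 4 choices. Each subsequent: 3 choices (must differ from the previous one).
Total: 4 x 3^11.

Final answer: 4 x 3^{11} = 708588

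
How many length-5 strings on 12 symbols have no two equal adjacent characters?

Let g(n) count such strings. g(1) = 12, and each valid string of length n-1 extends in 11 ways (any symbol but the last), so g(n) = 11 g(n-1).
Total: g(5) = 12 x 11^4.

Final answer: 12 x 11^{4} = 175692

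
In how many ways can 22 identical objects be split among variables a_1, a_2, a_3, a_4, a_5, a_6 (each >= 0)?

Stars and bars with 22 stars and 5 bars:
C(22+6-1, 6-1) = C(27,5).

Final answer: C(27,5) = 80730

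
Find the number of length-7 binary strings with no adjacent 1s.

A valid string ends in 0 (append to any length-(n-1) valid string) or in 01 (append to any length-(n-2) valid string), so a(n) = a(n-1) + a(n-2) with a(1)=2, a(2)=3.
Building up term by term: a(1)=2, a(2)=3, a(3)=5, a(4)=8, a(5)=13, a(6)=21, a(7)=34.

Final answer: 34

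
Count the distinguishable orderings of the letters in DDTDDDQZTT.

Letters (D:5, Q:1, T:3, Z:1). Total letters: 10.
Permutations = 10!/(5! x 3!).

Final answer: 5040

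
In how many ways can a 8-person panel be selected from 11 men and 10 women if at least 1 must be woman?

Sum over valid woman counts:
C(10,1)C(11,7) = 3300
C(10,2)C(11,6) = 20790
C(10,3)C(11,5) = 55440
C(10,4)C(11,4) = 69300
C(10,5)C(11,3) = 41580
C(10,6)C(11,2) = 11550
C(10,7)C(11,1) = 1320
C(10,8)C(11,0) = 45
Total: 3300 + 20790 + 55440 + 69300 + 41580 + 11550 + 1320 + 45.

Final answer: 203325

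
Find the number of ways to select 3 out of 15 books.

C(15,3) = 15!/(3! x (15-3)!).

Final answer: C(15,3) = 455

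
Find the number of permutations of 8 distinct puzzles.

The number of ways to arrange 8 distinct objects is 8!.

Final answer: 8! = 40320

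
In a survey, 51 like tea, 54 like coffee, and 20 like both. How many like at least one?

|A union B| = |A| + |B| - |A intersect B| = 51 + 54 - 20.

Final answer: 85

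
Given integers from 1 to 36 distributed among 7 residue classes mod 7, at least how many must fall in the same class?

By pigeonhole with 36 objects and 7 categories: ceiling(36/7).

Final answer: 6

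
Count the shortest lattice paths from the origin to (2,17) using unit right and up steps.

Each path has 2 right steps and 17 up steps in some order (19 steps total).
Choose which 17 of the 19 steps are up: C(19,17).

Final answer: C(19,17) = 171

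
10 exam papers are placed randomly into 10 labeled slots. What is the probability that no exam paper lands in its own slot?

D(n) = (n-1)(D(n-1) + D(n-2)), D(0)=1, D(1)=0.
Building up: D(2)=1, D(3)=2, D(4)=9, D(5)=44, D(6)=265, D(7)=1854, D(8)=14833, D(9)=133496, D(10)=1334961.
Total arrangements: 10! = 3628800.
Probability = D(10)/10! = 16481/44800.

Final answer: D(10)/10! = 1334961/3628800 = 0.367879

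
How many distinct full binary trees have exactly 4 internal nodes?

The structures are counted by the Catalan number C_n. Here n = 4.
C_n = (2n)!/(n!(n+1)!), so C_{4} = 8!/(4! x 5!) = C(8,4)/5 = 70/5.

Final answer: C_{4} = 14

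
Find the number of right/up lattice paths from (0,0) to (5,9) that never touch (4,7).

Total paths to (5,9): C(14,9) = 2002.
Paths through (4,7): C(11,7) x C(3,2) = 990.
Avoiding (4,7): 2002 - 990.

Final answer: 1012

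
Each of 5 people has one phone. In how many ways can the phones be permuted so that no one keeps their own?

D(n) = (n-1)(D(n-1) + D(n-2)), D(0)=1, D(1)=0.
D(2) = 1 x (0 + 1) = 1
D(3) = 2 x (1 + 0) = 2
D(4) = 3 x (2 + 1) = 9
D(5) = 4 x (D(4) + D(3)) = 4 x (9 + 2)

Final answer: D(5) = 44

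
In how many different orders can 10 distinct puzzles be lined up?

The number of ways to arrange 10 distinct objects is 10!.

Final answer: 10! = 3628800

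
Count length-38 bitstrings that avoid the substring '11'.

Let a(n) count valid strings. If the last bit is 0 the prefix is any valid string of length n-1; if it is 1 the string must end in 01 with a valid prefix of length n-2. So a(n) = a(n-1) + a(n-2), a(1)=2, a(2)=3.
Building up term by term: a(1)=2, a(2)=3, a(3)=5, a(4)=8, a(5)=13, a(6)=21, a(7)=34, a(8)=55, a(9)=89, a(10)=144, a(11)=233, a(12)=377, a(13)=610, a(14)=987, a(15)=1597, a(16)=2584, a(17)=4181, a(18)=6765, a(19)=10946, a(20)=17711, a(21)=28657, a(22)=46368, a(23)=75025, a(24)=121393, a(25)=196418, a(26)=317811, a(27)=514229, a(28)=832040, a(29)=1346269, a(30)=2178309, a(31)=3524578, a(32)=5702887, a(33)=9227465, a(34)=14930352, a(35)=24157817, a(36)=39088169, a(37)=63245986, a(38)=102334155.

Final answer: 102334155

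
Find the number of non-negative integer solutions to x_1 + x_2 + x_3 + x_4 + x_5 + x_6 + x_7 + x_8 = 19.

Stars and bars with 19 stars and 7 bars:
C(19+8-1, 8-1) = C(26,7).

Final answer: C(26,7) = 657800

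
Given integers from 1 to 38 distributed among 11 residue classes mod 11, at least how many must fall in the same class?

By pigeonhole with 38 objects and 11 categories: ceiling(38/11).

Final answer: 4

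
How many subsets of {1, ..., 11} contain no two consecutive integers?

Condition on whether n belongs to the subset: if not, any valid subset of {1, ..., n-1} works (a(n-1)); if so, n-1 is excluded and the rest is a valid subset of {1, ..., n-2} (a(n-2)). Hence a(n) = a(n-1) + a(n-2), a(1)=2, a(2)=3.
Computing successive values: a(1)=2, a(2)=3, a(3)=5, a(4)=8, a(5)=13, a(6)=21, a(7)=34, a(8)=55, a(9)=89, a(10)=144, a(11)=233.

Final answer: 233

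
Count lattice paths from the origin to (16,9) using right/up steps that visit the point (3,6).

Paths (0,0)->(3,6): C(9,6) = 84.
Paths (3,6)->(16,9): C(16,3) = 560.
By multiplication principle: 84 x 560.

Final answer: 47040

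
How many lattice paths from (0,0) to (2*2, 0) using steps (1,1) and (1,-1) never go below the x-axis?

Total monotonic paths to (2,2): C(4,2) = 6.
A path is bad iff it touches y = x + 1; reflecting its initial segment maps bad paths bijectively onto all paths to (1,3), of which there are C(4,3) = 4.
Valid Dyck paths: 6 - 4.
(Check: C(4,2) - C(4,3) = C(4,2)/3, the Catalan number C_{2}.)

Final answer: C_{2} = 2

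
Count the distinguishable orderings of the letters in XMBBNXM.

Letters (B:2, M:2, N:1, X:2). Total letters: 7.
Permutations = 7!/(2! x 2! x 2!).

Final answer: 630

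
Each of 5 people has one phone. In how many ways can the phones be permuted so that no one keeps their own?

Use the recurrence D(n) = (n-1)(D(n-1) + D(n-2)) with D(0)=1, D(1)=0.
D(2) = 1 x (0 + 1) = 1
D(3) = 2 x (1 + 0) = 2
D(4) = 3 x (2 + 1) = 9
D(5) = 4 x (D(4) + D(3)) = 4 x (9 + 2)

Final answer: D(5) = 44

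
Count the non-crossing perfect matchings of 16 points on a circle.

The structures are counted by the Catalan number C_n. Here n = 16/2 = 8.
C_n = C(2n,n)/(n+1), so C_{8} = C(16,8)/9 = 12870/9.

Final answer: C_{8} = 1430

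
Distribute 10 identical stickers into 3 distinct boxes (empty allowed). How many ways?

Stars and bars: C(n+k-1, k-1) = C(12,2).

Final answer: C(12,2) = 66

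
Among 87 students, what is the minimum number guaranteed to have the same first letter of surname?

There are 26 possible values for first letter of surname. With 87 students and 26 categories, by pigeonhole: ceiling(87/26).

Final answer: 4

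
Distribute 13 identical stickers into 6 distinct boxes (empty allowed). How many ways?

Stars and bars: C(n+k-1, k-1) = C(18,5).

Final answer: C(18,5) = 8568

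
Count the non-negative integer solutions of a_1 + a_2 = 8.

Stars and bars with 8 stars and 1 bars:
C(8+2-1, 2-1) = C(9,1).

Final answer: C(9,1) = 9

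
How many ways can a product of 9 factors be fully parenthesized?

The structures are counted by the Catalan number C_n. Here n = 9 - 1 = 8.
C_n = (2n)!/(n!(n+1)!), so C_{8} = 16!/(8! x 9!) = C(16,8)/9 = 12870/9.

Final answer: C_{8} = 1430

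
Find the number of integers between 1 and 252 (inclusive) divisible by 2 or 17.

Multiples of 2: 126. Multiples of 17: 14. Of both (lcm=34): 7.
By inclusion-exclusion: 126 + 14 - 7.

Final answer: 133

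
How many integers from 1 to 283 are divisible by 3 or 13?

Multiples of 3: 94. Multiples of 13: 21. Of both (lcm=39): 7.
By inclusion-exclusion: 94 + 21 - 7.

Final answer: 108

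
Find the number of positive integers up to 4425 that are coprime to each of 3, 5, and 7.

|div by 3|=1475, |div by 5|=885, |div by 7|=632.
|div by 3&5|=295, |div by 3&7|=210, |div by 5&7|=126, |div by all|=42.
By inclusion-exclusion, divisible by at least one: 1475+885+632-295-210-126+42 = 2403.
Not divisible by any: 4425 - 2403.

Final answer: 2022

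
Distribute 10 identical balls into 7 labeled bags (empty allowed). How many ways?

Stars and bars: C(n+k-1, k-1) = C(16,6).

Final answer: C(16,6) = 8008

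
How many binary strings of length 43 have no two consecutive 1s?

Let a(n) count valid strings. If the last bit is 0 the prefix is any valid string of length n-1; if it is 1 the string must end in 01 with a valid prefix of length n-2. So a(n) = a(n-1) + a(n-2), a(1)=2, a(2)=3.
Iterating the recurrence: a(1)=2, a(2)=3, a(3)=5, a(4)=8, a(5)=13, a(6)=21, a(7)=34, a(8)=55, a(9)=89, a(10)=144, a(11)=233, a(12)=377, a(13)=610, a(14)=987, a(15)=1597, a(16)=2584, a(17)=4181, a(18)=6765, a(19)=10946, a(20)=17711, a(21)=28657, a(22)=46368, a(23)=75025, a(24)=121393, a(25)=196418, a(26)=317811, a(27)=514229, a(28)=832040, a(29)=1346269, a(30)=2178309, a(31)=3524578, a(32)=5702887, a(33)=9227465, a(34)=14930352, a(35)=24157817, a(36)=39088169, a(37)=63245986, a(38)=102334155, a(39)=165580141, a(40)=267914296, a(41)=433494437, a(42)=701408733, a(43)=1134903170.

Final answer: 1134903170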